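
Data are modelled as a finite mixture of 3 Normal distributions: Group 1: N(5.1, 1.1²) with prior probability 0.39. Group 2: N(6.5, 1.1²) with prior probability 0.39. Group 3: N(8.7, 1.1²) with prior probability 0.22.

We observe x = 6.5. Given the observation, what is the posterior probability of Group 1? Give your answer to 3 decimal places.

P(component k | x) = w_k·f_k(x) / marginal(x), where marginal(x) = Σ_j w_j·f_j(x).
Evaluate each component's likelihood at the observed value:
  f_1 = (1/(1.1·√(2π)))·exp(−(6.5−5.1)²/(2·1.1²)) = 0.362675·exp(-0.80992) = 0.161352
  f_2 = (1/(1.1·√(2π)))·exp(−(6.5−6.5)²/(2·1.1²)) = 0.362675·exp(-0.00000) = 0.362675
  f_3 = (1/(1.1·√(2π)))·exp(−(6.5−8.7)²/(2·1.1²)) = 0.362675·exp(-2.00000) = 0.0490827
Unnormalised posteriors:
  w_1·f_1 = 0.39 × 0.161352 = 0.0629273
  w_2·f_2 = 0.39 × 0.362675 = 0.141443
  w_3·f_3 = 0.22 × 0.0490827 = 0.0107982
Denominator: 0.0629273 + 0.141443 + 0.0107982 = 0.215169
Responsibility of Group 1: 0.0629273 / 0.215169 ≈ 0.292

0.292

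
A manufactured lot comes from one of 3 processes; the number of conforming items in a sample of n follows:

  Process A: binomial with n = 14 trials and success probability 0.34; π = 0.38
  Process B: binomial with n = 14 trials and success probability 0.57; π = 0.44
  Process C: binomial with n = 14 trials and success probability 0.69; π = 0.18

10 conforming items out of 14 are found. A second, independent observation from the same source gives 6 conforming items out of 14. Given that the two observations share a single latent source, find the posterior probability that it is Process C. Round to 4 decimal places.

By Bayes' theorem, P(k | x) = P(Z=k) f_k(x) / Σ_j P(Z=j) f_j(x).
Since both observations come from the same component, the likelihood for component k is f_k(x₁)·f_k(x₂).
  p_A = [C(14,10)·0.34^10·0.66^4 = 1001·2.06438e-05·0.189747 = 0.00392102] × [0.167025] = 0.000654907
  p_B = [C(14,10)·0.57^10·0.43^4 = 1001·0.00362033·0.034188 = 0.123896] × [0.120379] = 0.0149145
  p_C = [C(14,10)·0.69^10·0.31^4 = 1001·0.0244619·0.00923521 = 0.226137] × [0.0276403] = 0.00625051
Weight by the priors:
  P(Z=A)·p_A = 0.38 × 0.000654907 = 0.000248864
  P(Z=B)·p_B = 0.44 × 0.0149145 = 0.00656238
  P(Z=C)·p_C = 0.18 × 0.00625051 = 0.00112509
Evidence: 0.000248864 + 0.00656238 + 0.00112509 = 0.00793633
P(Process C | data) ≈ 0.1418

0.1418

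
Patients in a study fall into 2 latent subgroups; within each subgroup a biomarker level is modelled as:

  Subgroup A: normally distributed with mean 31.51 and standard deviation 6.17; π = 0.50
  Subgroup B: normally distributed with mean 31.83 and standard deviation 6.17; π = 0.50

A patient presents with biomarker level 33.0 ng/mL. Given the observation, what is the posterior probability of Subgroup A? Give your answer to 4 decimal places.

0.4972

P(component k | x) = π_k·f_k(x) / marginal(x), where marginal(x) = Σ_j π_j·f_j(x).
Evaluate each component's likelihood at the observed value:
  f_A = 0.0628002
  f_B = 0.0635063
Prior × likelihood for each component:
  π_A·f_A = 0.50 × 0.0628002 = 0.0314001
  π_B·f_B = 0.50 × 0.0635063 = 0.0317531
Evidence: 0.0314001 + 0.0317531 = 0.0631533
So the posterior for Subgroup A is 0.0314001 / 0.0631533 ≈ 0.4972.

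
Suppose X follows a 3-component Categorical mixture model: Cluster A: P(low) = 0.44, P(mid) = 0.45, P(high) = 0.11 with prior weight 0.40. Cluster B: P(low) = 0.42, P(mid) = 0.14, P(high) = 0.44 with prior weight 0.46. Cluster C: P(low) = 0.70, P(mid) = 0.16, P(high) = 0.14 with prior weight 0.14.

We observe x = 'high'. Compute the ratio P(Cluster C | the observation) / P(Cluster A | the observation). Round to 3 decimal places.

Posterior odds = (w_i f_i(x)) / (w_j f_j(x)); the normalising sum cancels.
Component likelihoods at x = 'high':
  p_A = 0.11
  p_B = 0.44
  p_C = 0.14
0.0196 / 0.044 ≈ 0.445

0.445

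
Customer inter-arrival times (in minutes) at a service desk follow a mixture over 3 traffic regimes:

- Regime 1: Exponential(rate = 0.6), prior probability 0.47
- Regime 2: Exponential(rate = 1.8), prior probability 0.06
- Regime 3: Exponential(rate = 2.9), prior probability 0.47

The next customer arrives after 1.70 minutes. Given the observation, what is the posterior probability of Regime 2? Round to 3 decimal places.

0.043

P(component k | x) = π_k·f_k(x) / marginal(x), where marginal(x) = Σ_j π_j·f_j(x).
Evaluate each component's likelihood at the observed value:
  L_1 = 0.216357
  L_2 = 0.0843979
  L_3 = 0.0209569
Prior × likelihood for each component:
  π_1·L_1 = 0.47 × 0.216357 = 0.101688
  π_2·L_2 = 0.06 × 0.0843979 = 0.00506387
  π_3·L_3 = 0.47 × 0.0209569 = 0.00984972
Evidence: 0.101688 + 0.00506387 + 0.00984972 = 0.116601
So the posterior for Regime 2 is 0.00506387 / 0.116601 ≈ 0.043.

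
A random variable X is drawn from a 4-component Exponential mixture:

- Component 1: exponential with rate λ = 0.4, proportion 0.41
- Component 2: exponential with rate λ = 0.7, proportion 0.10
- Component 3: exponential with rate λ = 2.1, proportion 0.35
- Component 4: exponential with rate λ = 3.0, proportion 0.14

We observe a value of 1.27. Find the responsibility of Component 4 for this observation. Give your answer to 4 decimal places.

Posterior ∝ prior × likelihood, so P(k | x) ∝ P(Z=k) f_k(x); normalise over all components.
Exponential densities:
  f_1 = 0.4·e^(−0.4·1.27) = 0.4·e^(−0.5080) = 0.240679
  f_2 = 0.7·e^(−0.7·1.27) = 0.7·e^(−0.8890) = 0.287747
  f_3 = 2.1·e^(−2.1·1.27) = 2.1·e^(−2.6670) = 0.145867
  f_4 = 3.0·e^(−3.0·1.27) = 3.0·e^(−3.8100) = 0.0664445
Prior × likelihood for each component:
  P(Z=1)·f_1 = 0.41 × 0.240679 = 0.0986784
  P(Z=2)·f_2 = 0.10 × 0.287747 = 0.0287747
  P(Z=3)·f_3 = 0.35 × 0.145867 = 0.0510533
  P(Z=4)·f_4 = 0.14 × 0.0664445 = 0.00930224
Sum: 0.0986784 + 0.0287747 + 0.0510533 + 0.00930224 = 0.187809
P(Component 4 | data) = 0.00930224 / 0.187809 ≈ 0.0495

0.0495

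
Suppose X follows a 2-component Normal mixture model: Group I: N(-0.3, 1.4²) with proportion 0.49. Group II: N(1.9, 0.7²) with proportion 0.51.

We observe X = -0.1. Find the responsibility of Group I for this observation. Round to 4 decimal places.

0.9657

The responsibility of component k is P(Z=k) f_k(x) divided by Σ_j P(Z=j) f_j(x).
Evaluate each component's likelihood at the observed value:
  f_I = (1/(1.4·√(2π)))·exp(−(-0.1−-0.3)²/(2·1.4²)) = 0.284959·exp(-0.01020) = 0.282066
  f_II = (1/(0.7·√(2π)))·exp(−(-0.1−1.9)²/(2·0.7²)) = 0.569918·exp(-4.08163) = 0.00962014
Weight by the priors:
  P(Z=I)·f_I = 0.49 × 0.282066 = 0.138212
  P(Z=II)·f_II = 0.51 × 0.00962014 = 0.00490627
Denominator: 0.138212 + 0.00490627 = 0.143119
Responsibility of Group I: 0.138212 / 0.143119 ≈ 0.9657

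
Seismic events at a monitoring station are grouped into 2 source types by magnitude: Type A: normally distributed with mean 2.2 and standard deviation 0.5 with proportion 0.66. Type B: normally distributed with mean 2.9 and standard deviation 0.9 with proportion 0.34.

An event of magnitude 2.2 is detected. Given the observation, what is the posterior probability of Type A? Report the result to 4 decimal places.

0.8254

The responsibility of component k is w_k f_k(x) divided by Σ_j w_j f_j(x).
Evaluate each component's likelihood at the observed value:
  L_A = (1/(0.5·√(2π)))·exp(−(2.2−2.2)²/(2·0.5²)) = 0.797885·exp(-0.00000) = 0.797885
  L_B = (1/(0.9·√(2π)))·exp(−(2.2−2.9)²/(2·0.9²)) = 0.443269·exp(-0.30247) = 0.327572
Weight by the priors:
  w_A·L_A = 0.66 × 0.797885 = 0.526604
  w_B·L_B = 0.34 × 0.327572 = 0.111375
Denominator: 0.526604 + 0.111375 = 0.637978
P(Type A | the observation) ≈ 0.8254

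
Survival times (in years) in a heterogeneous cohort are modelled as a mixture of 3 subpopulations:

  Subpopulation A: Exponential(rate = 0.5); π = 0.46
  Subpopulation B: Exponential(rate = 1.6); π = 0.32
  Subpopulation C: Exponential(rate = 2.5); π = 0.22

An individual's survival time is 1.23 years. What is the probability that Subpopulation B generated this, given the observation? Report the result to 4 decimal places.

0.3233

The responsibility of component k is P(Z=k) f_k(x) divided by Σ_j P(Z=j) f_j(x).
Evaluate each component's likelihood at the observed value:
  L_A = 0.27032
  L_B = 0.223578
  L_C = 0.115474
Unnormalised posteriors:
  P(Z=A)·L_A = 0.46 × 0.27032 = 0.124347
  P(Z=B)·L_B = 0.32 × 0.223578 = 0.0715449
  P(Z=C)·L_C = 0.22 × 0.115474 = 0.0254043
Evidence: 0.124347 + 0.0715449 + 0.0254043 = 0.221297
So the posterior for Subpopulation B is 0.0715449 / 0.221297 ≈ 0.3233.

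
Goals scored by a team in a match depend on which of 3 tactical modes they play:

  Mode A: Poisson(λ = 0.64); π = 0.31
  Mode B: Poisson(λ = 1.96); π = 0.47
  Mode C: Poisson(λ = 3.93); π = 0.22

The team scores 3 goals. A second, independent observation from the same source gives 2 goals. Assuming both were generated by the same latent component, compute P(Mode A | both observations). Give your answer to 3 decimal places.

0.026

Posterior ∝ prior × likelihood, so P(k | x) ∝ π_k f_k(x); normalise over all components.
Since both observations come from the same component, the likelihood for component k is f_k(x₁)·f_k(x₂).
  L_A = [e^(−0.64)·0.64^3/3! = 0.0230378] × [0.107989] = 0.00248784
  L_B = [e^(−1.96)·1.96^3/3! = 0.176766] × [0.270561] = 0.0478261
  L_C = [e^(−3.93)·3.93^3/3! = 0.198723] × [0.151697] = 0.0301458
Prior × likelihood for each component:
  π_A·L_A = 0.31 × 0.00248784 = 0.000771229
  π_B·L_B = 0.47 × 0.0478261 = 0.0224783
  π_C·L_C = 0.22 × 0.0301458 = 0.00663208
Normaliser: 0.000771229 + 0.0224783 + 0.00663208 = 0.0298816
So the posterior for Mode A is 0.000771229 / 0.0298816 ≈ 0.026.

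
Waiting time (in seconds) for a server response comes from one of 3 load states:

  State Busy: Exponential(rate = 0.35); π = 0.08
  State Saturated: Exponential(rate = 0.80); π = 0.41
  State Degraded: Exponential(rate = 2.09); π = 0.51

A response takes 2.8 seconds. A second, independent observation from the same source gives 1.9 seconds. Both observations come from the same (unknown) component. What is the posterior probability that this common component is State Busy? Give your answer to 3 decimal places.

0.233

P(component k | x) = π_k·f_k(x) / marginal(x), where marginal(x) = Σ_j π_j·f_j(x).
Since both observations come from the same component, the likelihood for component k is f_k(x₁)·f_k(x₂).
  L_Busy = [0.35·e^(−0.35·2.8) = 0.35·e^(−0.9800) = 0.131359] × [0.179996] = 0.023644
  L_Saturated = [0.80·e^(−0.80·2.8) = 0.80·e^(−2.2400) = 0.0851668] × [0.17497] = 0.0149016
  L_Degraded = [2.09·e^(−2.09·2.8) = 2.09·e^(−5.8520) = 0.00600696] × [0.039406] = 0.000236711
Prior × likelihood for each component:
  π_Busy·L_Busy = 0.08 × 0.023644 = 0.00189152
  π_Saturated·L_Saturated = 0.41 × 0.0149016 = 0.00610965
  π_Degraded·L_Degraded = 0.51 × 0.000236711 = 0.000120722
Sum: 0.00189152 + 0.00610965 + 0.000120722 = 0.0081219
P(State Busy | x₁,x₂) ≈ 0.233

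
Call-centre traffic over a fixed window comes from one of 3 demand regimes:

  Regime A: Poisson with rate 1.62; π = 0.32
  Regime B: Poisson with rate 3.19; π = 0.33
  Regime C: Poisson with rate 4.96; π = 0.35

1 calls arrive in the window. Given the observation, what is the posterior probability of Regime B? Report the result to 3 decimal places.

Posterior ∝ prior × likelihood, so P(k | x) ∝ P(Z=k) f_k(x); normalise over all components.
Component likelihoods at x = 1 calls:
  L_A = e^(−1.62)·1.62^1/1! = 0.320596
  L_B = e^(−3.19)·3.19^1/1! = 0.131338
  L_C = e^(−4.96)·4.96^1/1! = 0.0347841
Prior × likelihood for each component:
  P(Z=A)·L_A = 0.32 × 0.320596 = 0.102591
  P(Z=B)·L_B = 0.33 × 0.131338 = 0.0433416
  P(Z=C)·L_C = 0.35 × 0.0347841 = 0.0121744
Sum: 0.102591 + 0.0433416 + 0.0121744 = 0.158107
Responsibility of Regime B: 0.0433416 / 0.158107 ≈ 0.274

0.274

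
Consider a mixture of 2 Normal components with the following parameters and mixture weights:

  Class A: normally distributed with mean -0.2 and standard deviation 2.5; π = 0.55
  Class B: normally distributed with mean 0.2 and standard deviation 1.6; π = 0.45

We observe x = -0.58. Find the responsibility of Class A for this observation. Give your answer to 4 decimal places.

The responsibility of component k is P(Z=k) f_k(x) divided by Σ_j P(Z=j) f_j(x).
Evaluate each component's likelihood at the observed value:
  L_A = (1/(2.5·√(2π)))·exp(−(-0.58−-0.2)²/(2·2.5²)) = 0.159577·exp(-0.01155) = 0.157744
  L_B = (1/(1.6·√(2π)))·exp(−(-0.58−0.2)²/(2·1.6²)) = 0.249339·exp(-0.11883) = 0.221403
Weight by the priors:
  P(Z=A)·L_A = 0.55 × 0.157744 = 0.0867592
  P(Z=B)·L_B = 0.45 × 0.221403 = 0.0996314
Denominator: 0.0867592 + 0.0996314 = 0.186391
So the posterior for Class A is 0.0867592 / 0.186391 ≈ 0.4655.

0.4655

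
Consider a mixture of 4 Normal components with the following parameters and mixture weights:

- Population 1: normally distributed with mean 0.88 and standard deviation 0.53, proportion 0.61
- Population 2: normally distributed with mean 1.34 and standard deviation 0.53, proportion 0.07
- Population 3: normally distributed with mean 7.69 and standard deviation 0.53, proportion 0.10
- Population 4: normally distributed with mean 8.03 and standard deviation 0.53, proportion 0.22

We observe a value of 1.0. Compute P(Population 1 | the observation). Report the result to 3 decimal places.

By Bayes' theorem, P(k | x) = π_k f_k(x) / Σ_j π_j f_j(x).
Component likelihoods at x = 1.0:
  p_1 = (1/(0.53·√(2π)))·exp(−(1.0−0.88)²/(2·0.53²)) = 0.752721·exp(-0.02563) = 0.733673
  p_2 = (1/(0.53·√(2π)))·exp(−(1.0−1.34)²/(2·0.53²)) = 0.752721·exp(-0.20577) = 0.612732
  p_3 = (1/(0.53·√(2π)))·exp(−(1.0−7.69)²/(2·0.53²)) = 0.752721·exp(-79.66554) = 1.89815e-35
  p_4 = (1/(0.53·√(2π)))·exp(−(1.0−8.03)²/(2·0.53²)) = 0.752721·exp(-87.96885) = 4.70163e-39
Unnormalised posteriors:
  π_1·p_1 = 0.61 × 0.733673 = 0.44754
  π_2·p_2 = 0.07 × 0.612732 = 0.0428912
  π_3·p_3 = 0.10 × 1.89815e-35 = 1.89815e-36
  π_4·p_4 = 0.22 × 4.70163e-39 = 1.03436e-39
Marginal: 0.44754 + 0.0428912 + 1.89815e-36 + 1.03436e-39 = 0.490432
P(Population 1 | 1.0) = 0.44754 / 0.490432 ≈ 0.913

0.913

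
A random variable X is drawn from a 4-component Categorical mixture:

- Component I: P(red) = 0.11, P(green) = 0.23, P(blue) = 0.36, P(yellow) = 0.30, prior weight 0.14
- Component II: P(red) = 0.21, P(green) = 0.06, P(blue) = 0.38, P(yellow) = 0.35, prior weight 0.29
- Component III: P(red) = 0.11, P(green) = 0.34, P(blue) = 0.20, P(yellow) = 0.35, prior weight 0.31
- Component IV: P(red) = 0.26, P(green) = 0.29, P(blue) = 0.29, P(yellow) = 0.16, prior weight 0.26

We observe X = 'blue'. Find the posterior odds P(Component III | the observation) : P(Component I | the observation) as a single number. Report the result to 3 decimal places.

1.230

Posterior odds = (w_i f_i(x)) / (w_j f_j(x)); the normalising sum cancels.
Evaluate each component's likelihood at the observed value:
  p_I = P(blue | comp) = 0.36
  p_II = P(blue | comp) = 0.38
  p_III = P(blue | comp) = 0.20
  p_IV = P(blue | comp) = 0.29
Odds = (0.31/0.14) × (0.2/0.36) = 2.21429 × 0.555556 ≈ 1.230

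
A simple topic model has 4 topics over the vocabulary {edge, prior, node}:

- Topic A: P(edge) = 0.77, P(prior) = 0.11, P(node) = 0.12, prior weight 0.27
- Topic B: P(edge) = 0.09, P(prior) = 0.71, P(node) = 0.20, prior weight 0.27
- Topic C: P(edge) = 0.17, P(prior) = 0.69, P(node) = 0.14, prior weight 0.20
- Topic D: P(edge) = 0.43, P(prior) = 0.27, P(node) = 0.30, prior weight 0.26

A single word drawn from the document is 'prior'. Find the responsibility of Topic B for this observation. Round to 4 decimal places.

Apply Bayes' rule: the posterior for each component is proportional to its prior times its likelihood at x.
Component likelihoods at x = 'prior':
  L_A = P(prior | comp) = 0.11
  L_B = P(prior | comp) = 0.71
  L_C = P(prior | comp) = 0.69
  L_D = P(prior | comp) = 0.27
Weight by the priors:
  P(Z=A)·L_A = 0.27 × 0.11 = 0.0297
  P(Z=B)·L_B = 0.27 × 0.71 = 0.1917
  P(Z=C)·L_C = 0.20 × 0.69 = 0.138
  P(Z=D)·L_D = 0.26 × 0.27 = 0.0702
Denominator: 0.0297 + 0.1917 + 0.138 + 0.0702 = 0.4296
So the posterior for Topic B is 0.1917 / 0.4296 ≈ 0.4462.

0.4462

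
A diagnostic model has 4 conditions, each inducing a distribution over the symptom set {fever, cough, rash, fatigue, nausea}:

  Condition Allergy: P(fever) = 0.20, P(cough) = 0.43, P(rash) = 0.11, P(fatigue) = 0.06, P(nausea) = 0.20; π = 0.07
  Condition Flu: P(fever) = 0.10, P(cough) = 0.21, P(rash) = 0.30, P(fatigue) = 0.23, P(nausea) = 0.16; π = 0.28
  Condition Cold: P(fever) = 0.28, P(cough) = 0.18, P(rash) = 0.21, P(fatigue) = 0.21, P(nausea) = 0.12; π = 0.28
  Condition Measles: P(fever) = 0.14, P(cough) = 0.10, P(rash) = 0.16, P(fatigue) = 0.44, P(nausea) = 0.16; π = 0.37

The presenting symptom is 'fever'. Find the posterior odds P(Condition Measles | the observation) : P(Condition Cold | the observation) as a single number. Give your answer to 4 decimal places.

Since P(k|x) ∝ w_k f_k(x), the posterior odds are w_i f_i(x) / (w_j f_j(x)).
Component likelihoods at x = 'fever':
  f_Allergy = 0.2
  f_Flu = 0.1
  f_Cold = 0.28
  f_Measles = 0.14
Posterior odds = (w_Measles·f_Measles) / (w_Cold·f_Cold) = (0.37·0.14) / (0.28·0.28) = 0.0518 / 0.0784 ≈ 0.6607

0.6607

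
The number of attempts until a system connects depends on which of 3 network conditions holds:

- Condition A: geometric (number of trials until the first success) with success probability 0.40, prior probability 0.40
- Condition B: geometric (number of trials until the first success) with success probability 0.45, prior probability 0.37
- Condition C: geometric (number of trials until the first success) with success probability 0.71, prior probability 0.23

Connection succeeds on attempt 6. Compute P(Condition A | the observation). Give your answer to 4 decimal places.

0.5881

Posterior ∝ prior × likelihood, so P(k | x) ∝ w_k f_k(x); normalise over all components.
Evaluate each component's likelihood at the observed value:
  L_A = 0.031104
  L_B = 0.0226478
  L_C = 0.00145629
Weight by the priors:
  w_A·L_A = 0.40 × 0.031104 = 0.0124416
  w_B·L_B = 0.37 × 0.0226478 = 0.00837968
  w_C·L_C = 0.23 × 0.00145629 = 0.000334947
Denominator: 0.0124416 + 0.00837968 + 0.000334947 = 0.0211562
P(Condition A | x) ≈ 0.5881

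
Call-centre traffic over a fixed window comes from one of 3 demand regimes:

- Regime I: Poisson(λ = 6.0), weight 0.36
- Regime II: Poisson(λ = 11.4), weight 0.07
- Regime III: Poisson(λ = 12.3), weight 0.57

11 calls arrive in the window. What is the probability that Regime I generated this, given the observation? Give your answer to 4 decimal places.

The responsibility of component k is π_k f_k(x) divided by Σ_j π_j f_j(x).
Poisson probabilities:
  f_I = 0.022529
  f_II = 0.118533
  f_III = 0.111168
Weight by the priors:
  π_I·f_I = 0.36 × 0.022529 = 0.00811043
  π_II·f_II = 0.07 × 0.118533 = 0.00829733
  π_III·f_III = 0.57 × 0.111168 = 0.0633656
Evidence: 0.00811043 + 0.00829733 + 0.0633656 = 0.0797733
P(Regime I | 11 calls) = 0.00811043 / 0.0797733 ≈ 0.1017

0.1017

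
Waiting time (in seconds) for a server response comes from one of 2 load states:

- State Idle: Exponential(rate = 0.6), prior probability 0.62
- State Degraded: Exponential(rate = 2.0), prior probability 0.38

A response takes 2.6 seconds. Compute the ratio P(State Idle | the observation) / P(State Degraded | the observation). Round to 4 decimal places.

The posterior odds equal the prior odds times the likelihood ratio: (P(Z=i)/P(Z=j))·(f_i(x)/f_j(x)).
Exponential densities:
  p_Idle = 0.6·e^(−0.6·2.6) = 0.6·e^(−1.5600) = 0.126082
  p_Degraded = 2.0·e^(−2.0·2.6) = 2.0·e^(−5.2000) = 0.0110331
Posterior odds = (P(Z=Idle)·p_Idle) / (P(Z=Degraded)·p_Degraded) = (0.62·0.126082) / (0.38·0.0110331) = 0.0781706 / 0.00419259 ≈ 18.6450

18.6450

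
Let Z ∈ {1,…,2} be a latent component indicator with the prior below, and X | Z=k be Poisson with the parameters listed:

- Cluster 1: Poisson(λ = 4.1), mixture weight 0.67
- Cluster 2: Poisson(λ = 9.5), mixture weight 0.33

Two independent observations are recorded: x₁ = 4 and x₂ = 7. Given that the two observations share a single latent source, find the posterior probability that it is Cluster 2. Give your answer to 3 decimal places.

The responsibility of component k is π_k f_k(x) divided by Σ_j π_j f_j(x).
Since both observations come from the same component, the likelihood for component k is f_k(x₁)·f_k(x₂).
  p_1 = [e^(−4.1)·4.1^4/4! = 0.195127] × [0.0640397] = 0.0124959
  p_2 = [e^(−9.5)·9.5^4/4! = 0.025403] × [0.103714] = 0.00263465
Prior × likelihood for each component:
  π_1·p_1 = 0.67 × 0.0124959 = 0.00837222
  π_2·p_2 = 0.33 × 0.00263465 = 0.000869434
Sum: 0.00837222 + 0.000869434 = 0.00924166
Responsibility of Cluster 2: 0.000869434 / 0.00924166 ≈ 0.094

0.094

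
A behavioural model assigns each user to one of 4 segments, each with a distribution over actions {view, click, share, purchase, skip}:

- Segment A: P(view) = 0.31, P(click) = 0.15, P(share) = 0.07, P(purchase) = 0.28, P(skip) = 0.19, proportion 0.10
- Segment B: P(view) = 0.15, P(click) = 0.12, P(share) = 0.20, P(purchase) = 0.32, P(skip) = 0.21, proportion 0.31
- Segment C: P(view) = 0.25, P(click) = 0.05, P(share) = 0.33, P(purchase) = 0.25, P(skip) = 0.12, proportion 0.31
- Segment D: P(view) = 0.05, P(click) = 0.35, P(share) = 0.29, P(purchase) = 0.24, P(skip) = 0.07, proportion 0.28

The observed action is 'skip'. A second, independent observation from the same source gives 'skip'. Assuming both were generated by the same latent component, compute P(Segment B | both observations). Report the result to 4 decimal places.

By Bayes' theorem, P(k | x) = π_k f_k(x) / Σ_j π_j f_j(x).
Since both observations come from the same component, the likelihood for component k is f_k(x₁)·f_k(x₂).
  L_A = [P(skip | comp) = 0.19] × [0.19] = 0.0361
  L_B = [P(skip | comp) = 0.21] × [0.21] = 0.0441
  L_C = [P(skip | comp) = 0.12] × [0.12] = 0.0144
  L_D = [P(skip | comp) = 0.07] × [0.07] = 0.0049
Multiply by the mixture weights:
  π_A·L_A = 0.10 × 0.0361 = 0.00361
  π_B·L_B = 0.31 × 0.0441 = 0.013671
  π_C·L_C = 0.31 × 0.0144 = 0.004464
  π_D·L_D = 0.28 × 0.0049 = 0.001372
Marginal: 0.00361 + 0.013671 + 0.004464 + 0.001372 = 0.023117
Responsibility of Segment B: 0.013671 / 0.023117 ≈ 0.5914

0.5914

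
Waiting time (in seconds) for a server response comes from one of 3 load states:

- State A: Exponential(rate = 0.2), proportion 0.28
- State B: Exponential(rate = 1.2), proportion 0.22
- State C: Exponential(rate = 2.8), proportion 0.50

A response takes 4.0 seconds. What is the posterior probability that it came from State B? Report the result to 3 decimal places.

0.079

Posterior ∝ prior × likelihood, so P(k | x) ∝ P(Z=k) f_k(x); normalise over all components.
Component likelihoods at x = 4.0 seconds:
  L_A = 0.0898658
  L_B = 0.0098757
  L_C = 3.82877e-05
Multiply by the mixture weights:
  P(Z=A)·L_A = 0.28 × 0.0898658 = 0.0251624
  P(Z=B)·L_B = 0.22 × 0.0098757 = 0.00217265
  P(Z=C)·L_C = 0.50 × 3.82877e-05 = 1.91439e-05
Sum: 0.0251624 + 0.00217265 + 1.91439e-05 = 0.0273542
Responsibility of State B: 0.00217265 / 0.0273542 ≈ 0.079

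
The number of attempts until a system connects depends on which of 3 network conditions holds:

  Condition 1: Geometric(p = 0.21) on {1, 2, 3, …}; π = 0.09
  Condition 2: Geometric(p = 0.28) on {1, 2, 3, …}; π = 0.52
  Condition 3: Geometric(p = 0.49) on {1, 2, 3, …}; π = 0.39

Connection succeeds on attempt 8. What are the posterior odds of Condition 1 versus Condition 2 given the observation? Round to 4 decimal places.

0.2485

Since P(k|x) ∝ w_k f_k(x), the posterior odds are w_i f_i(x) / (w_j f_j(x)).
Geometric probabilities:
  f_1 = 0.21·(1−0.21)^7 = 0.21·0.192039 = 0.0403282
  f_2 = 0.28·(1−0.28)^7 = 0.28·0.100306 = 0.0280857
  f_3 = 0.49·(1−0.49)^7 = 0.49·0.00897411 = 0.00439731
Odds = (0.09/0.52) × (0.0403282/0.0280857) = 0.173077 × 1.4359 ≈ 0.2485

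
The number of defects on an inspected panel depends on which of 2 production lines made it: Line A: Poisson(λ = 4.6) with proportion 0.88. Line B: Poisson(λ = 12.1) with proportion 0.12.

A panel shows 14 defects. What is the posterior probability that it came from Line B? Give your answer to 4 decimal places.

0.9828

P(component k | x) = π_k·f_k(x) / marginal(x), where marginal(x) = Σ_j π_j·f_j(x).
Evaluate each component's likelihood at the observed value:
  p_A = 0.000219001
  p_B = 0.0919652
Multiply by the mixture weights:
  π_A·p_A = 0.88 × 0.000219001 = 0.000192721
  π_B·p_B = 0.12 × 0.0919652 = 0.0110358
Marginal: 0.000192721 + 0.0110358 = 0.0112285
Responsibility of Line B: 0.0110358 / 0.0112285 ≈ 0.9828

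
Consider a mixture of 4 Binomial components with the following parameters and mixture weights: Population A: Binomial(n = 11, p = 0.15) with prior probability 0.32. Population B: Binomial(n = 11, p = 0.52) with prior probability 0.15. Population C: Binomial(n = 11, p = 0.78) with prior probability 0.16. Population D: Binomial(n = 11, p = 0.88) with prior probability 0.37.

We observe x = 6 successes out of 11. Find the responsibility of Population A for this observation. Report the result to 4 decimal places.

0.0162

P(component k | x) = π_k·f_k(x) / marginal(x), where marginal(x) = Σ_j π_j·f_j(x).
Binomial probabilities:
  p_A = 0.00233499
  p_B = 0.232738
  p_C = 0.0536195
  p_D = 0.00533881
Multiply by the mixture weights:
  π_A·p_A = 0.32 × 0.00233499 = 0.000747195
  π_B·p_B = 0.15 × 0.232738 = 0.0349108
  π_C·p_C = 0.16 × 0.0536195 = 0.00857912
  π_D·p_D = 0.37 × 0.00533881 = 0.00197536
Denominator: 0.000747195 + 0.0349108 + 0.00857912 + 0.00197536 = 0.0462125
So the posterior for Population A is 0.000747195 / 0.0462125 ≈ 0.0162.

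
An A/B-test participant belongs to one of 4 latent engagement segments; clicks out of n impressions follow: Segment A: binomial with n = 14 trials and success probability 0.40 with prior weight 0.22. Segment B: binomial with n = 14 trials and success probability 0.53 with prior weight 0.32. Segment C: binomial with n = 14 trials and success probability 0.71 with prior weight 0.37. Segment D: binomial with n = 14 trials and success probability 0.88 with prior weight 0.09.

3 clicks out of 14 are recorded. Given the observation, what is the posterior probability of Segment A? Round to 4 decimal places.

P(component k | x) = w_k·f_k(x) / marginal(x), where marginal(x) = Σ_j w_j·f_j(x).
Component likelihoods at x = 3 clicks out of 14:
  L_A = 0.0845172
  L_B = 0.0133969
  L_C = 0.000158948
  L_D = 1.84308e-08
Prior × likelihood for each component:
  w_A·L_A = 0.22 × 0.0845172 = 0.0185938
  w_B·L_B = 0.32 × 0.0133969 = 0.00428702
  w_C·L_C = 0.37 × 0.000158948 = 5.88107e-05
  w_D·L_D = 0.09 × 1.84308e-08 = 1.65877e-09
Sum: 0.0185938 + 0.00428702 + 5.88107e-05 + 1.65877e-09 = 0.0229396
Responsibility of Segment A: 0.0185938 / 0.0229396 ≈ 0.8106

0.8106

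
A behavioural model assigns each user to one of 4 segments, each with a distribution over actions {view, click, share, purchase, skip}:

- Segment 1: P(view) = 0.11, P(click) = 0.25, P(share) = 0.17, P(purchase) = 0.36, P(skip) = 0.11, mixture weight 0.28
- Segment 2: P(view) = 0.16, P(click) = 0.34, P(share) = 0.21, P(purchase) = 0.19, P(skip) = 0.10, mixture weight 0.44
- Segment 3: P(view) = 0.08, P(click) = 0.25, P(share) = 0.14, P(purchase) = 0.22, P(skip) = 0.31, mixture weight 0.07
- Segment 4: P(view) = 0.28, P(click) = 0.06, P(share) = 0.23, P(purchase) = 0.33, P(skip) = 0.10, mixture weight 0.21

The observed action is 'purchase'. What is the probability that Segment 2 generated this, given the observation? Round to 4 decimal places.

P(component k | x) = π_k·f_k(x) / marginal(x), where marginal(x) = Σ_j π_j·f_j(x).
Component likelihoods at x = 'purchase':
  p_1 = P(purchase | comp) = 0.36
  p_2 = P(purchase | comp) = 0.19
  p_3 = P(purchase | comp) = 0.22
  p_4 = P(purchase | comp) = 0.33
Weight by the priors:
  π_1·p_1 = 0.28 × 0.36 = 0.1008
  π_2·p_2 = 0.44 × 0.19 = 0.0836
  π_3·p_3 = 0.07 × 0.22 = 0.0154
  π_4·p_4 = 0.21 × 0.33 = 0.0693
Denominator: 0.1008 + 0.0836 + 0.0154 + 0.0693 = 0.2691
So the posterior for Segment 2 is 0.0836 / 0.2691 ≈ 0.3107.

0.3107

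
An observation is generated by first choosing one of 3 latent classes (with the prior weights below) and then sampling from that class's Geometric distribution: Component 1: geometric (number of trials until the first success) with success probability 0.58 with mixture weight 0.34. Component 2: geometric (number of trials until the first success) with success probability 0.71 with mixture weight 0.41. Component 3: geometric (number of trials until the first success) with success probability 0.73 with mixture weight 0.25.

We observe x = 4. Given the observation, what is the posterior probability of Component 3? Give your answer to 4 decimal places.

0.1420

By Bayes' theorem, P(k | x) = π_k f_k(x) / Σ_j π_j f_j(x).
Evaluate each component's likelihood at the observed value:
  p_1 = 0.58·(1−0.58)^3 = 0.58·0.074088 = 0.042971
  p_2 = 0.71·(1−0.71)^3 = 0.71·0.024389 = 0.0173162
  p_3 = 0.73·(1−0.73)^3 = 0.73·0.019683 = 0.0143686
Prior × likelihood for each component:
  π_1·p_1 = 0.34 × 0.042971 = 0.0146102
  π_2·p_2 = 0.41 × 0.0173162 = 0.00709964
  π_3·p_3 = 0.25 × 0.0143686 = 0.00359215
Evidence: 0.0146102 + 0.00709964 + 0.00359215 = 0.0253019
So the posterior for Component 3 is 0.00359215 / 0.0253019 ≈ 0.1420.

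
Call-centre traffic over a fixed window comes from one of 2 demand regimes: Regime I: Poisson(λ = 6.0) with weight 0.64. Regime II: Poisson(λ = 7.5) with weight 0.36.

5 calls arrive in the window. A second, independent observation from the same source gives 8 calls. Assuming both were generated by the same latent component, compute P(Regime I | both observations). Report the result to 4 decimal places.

0.6625

By Bayes' theorem, P(k | x) = P(Z=k) f_k(x) / Σ_j P(Z=j) f_j(x).
Since both observations come from the same component, the likelihood for component k is f_k(x₁)·f_k(x₂).
  p_I = [e^(−6.0)·6.0^5/5! = 0.160623] × [0.103258] = 0.0165856
  p_II = [e^(−7.5)·7.5^5/5! = 0.109375] × [0.137329] = 0.0150203
Unnormalised posteriors:
  P(Z=I)·p_I = 0.64 × 0.0165856 = 0.0106148
  P(Z=II)·p_II = 0.36 × 0.0150203 = 0.00540729
Marginal: 0.0106148 + 0.00540729 = 0.0160221
So the posterior for Regime I is 0.0106148 / 0.0160221 ≈ 0.6625.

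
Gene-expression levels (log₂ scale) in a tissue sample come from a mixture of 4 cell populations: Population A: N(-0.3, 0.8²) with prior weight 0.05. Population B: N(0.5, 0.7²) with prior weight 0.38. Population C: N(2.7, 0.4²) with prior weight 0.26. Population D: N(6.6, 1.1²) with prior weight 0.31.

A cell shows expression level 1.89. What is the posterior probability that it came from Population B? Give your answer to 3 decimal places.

By Bayes' theorem, P(k | x) = π_k f_k(x) / Σ_j π_j f_j(x).
Normal densities:
  L_A = (1/(0.8·√(2π)))·exp(−(1.89−-0.3)²/(2·0.8²)) = 0.498678·exp(-3.74695) = 0.0117636
  L_B = (1/(0.7·√(2π)))·exp(−(1.89−0.5)²/(2·0.7²)) = 0.569918·exp(-1.97153) = 0.0793574
  L_C = (1/(0.4·√(2π)))·exp(−(1.89−2.7)²/(2·0.4²)) = 0.997356·exp(-2.05031) = 0.128354
  L_D = (1/(1.1·√(2π)))·exp(−(1.89−6.6)²/(2·1.1²)) = 0.362675·exp(-9.16698) = 3.78745e-05
Weight by the priors:
  π_A·L_A = 0.05 × 0.0117636 = 0.000588178
  π_B·L_B = 0.38 × 0.0793574 = 0.0301558
  π_C·L_C = 0.26 × 0.128354 = 0.0333721
  π_D·L_D = 0.31 × 3.78745e-05 = 1.17411e-05
Evidence: 0.000588178 + 0.0301558 + 0.0333721 + 1.17411e-05 = 0.0641278
Responsibility of Population B: 0.0301558 / 0.0641278 ≈ 0.470

0.470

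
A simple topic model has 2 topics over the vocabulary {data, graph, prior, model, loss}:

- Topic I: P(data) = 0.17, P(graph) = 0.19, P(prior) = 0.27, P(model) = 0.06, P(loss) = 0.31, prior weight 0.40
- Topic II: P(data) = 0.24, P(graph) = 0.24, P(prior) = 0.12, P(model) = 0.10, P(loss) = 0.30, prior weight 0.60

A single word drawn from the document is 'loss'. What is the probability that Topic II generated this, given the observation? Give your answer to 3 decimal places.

0.592

By Bayes' theorem, P(k | x) = π_k f_k(x) / Σ_j π_j f_j(x).
Component likelihoods at x = 'loss':
  p_I = P(loss | comp) = 0.31
  p_II = P(loss | comp) = 0.30
Prior × likelihood for each component:
  π_I·p_I = 0.40 × 0.31 = 0.124
  π_II·p_II = 0.60 × 0.3 = 0.18
Denominator: 0.124 + 0.18 = 0.304
So the posterior for Topic II is 0.18 / 0.304 ≈ 0.592.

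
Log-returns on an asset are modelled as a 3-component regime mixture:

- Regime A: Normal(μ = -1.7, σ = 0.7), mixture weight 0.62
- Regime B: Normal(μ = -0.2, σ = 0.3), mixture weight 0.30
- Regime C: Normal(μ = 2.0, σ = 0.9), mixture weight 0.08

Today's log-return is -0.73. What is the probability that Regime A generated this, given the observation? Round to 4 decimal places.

0.6165

By Bayes' theorem, P(k | x) = π_k f_k(x) / Σ_j π_j f_j(x).
Normal densities:
  p_A = (1/(0.7·√(2π)))·exp(−(-0.73−-1.7)²/(2·0.7²)) = 0.569918·exp(-0.96010) = 0.218195
  p_B = (1/(0.3·√(2π)))·exp(−(-0.73−-0.2)²/(2·0.3²)) = 1.329808·exp(-1.56056) = 0.279285
  p_C = (1/(0.9·√(2π)))·exp(−(-0.73−2.0)²/(2·0.9²)) = 0.443269·exp(-4.60056) = 0.00445319
Unnormalised posteriors:
  π_A·p_A = 0.62 × 0.218195 = 0.135281
  π_B·p_B = 0.30 × 0.279285 = 0.0837856
  π_C·p_C = 0.08 × 0.00445319 = 0.000356256
Sum: 0.135281 + 0.0837856 + 0.000356256 = 0.219423
Responsibility of Regime A: 0.135281 / 0.219423 ≈ 0.6165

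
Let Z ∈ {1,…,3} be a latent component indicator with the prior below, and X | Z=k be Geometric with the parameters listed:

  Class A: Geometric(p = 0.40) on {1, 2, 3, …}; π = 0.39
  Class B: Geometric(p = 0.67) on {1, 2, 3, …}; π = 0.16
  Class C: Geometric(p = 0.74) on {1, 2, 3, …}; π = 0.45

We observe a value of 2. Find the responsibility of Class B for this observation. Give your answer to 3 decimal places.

0.164

Posterior ∝ prior × likelihood, so P(k | x) ∝ P(Z=k) f_k(x); normalise over all components.
Component likelihoods at x = 2:
  L_A = 0.40·(1−0.40)^1 = 0.40·0.6 = 0.24
  L_B = 0.67·(1−0.67)^1 = 0.67·0.33 = 0.2211
  L_C = 0.74·(1−0.74)^1 = 0.74·0.26 = 0.1924
Unnormalised posteriors:
  P(Z=A)·L_A = 0.39 × 0.24 = 0.0936
  P(Z=B)·L_B = 0.16 × 0.2211 = 0.035376
  P(Z=C)·L_C = 0.45 × 0.1924 = 0.08658
Marginal: 0.0936 + 0.035376 + 0.08658 = 0.215556
Responsibility of Class B: 0.035376 / 0.215556 ≈ 0.164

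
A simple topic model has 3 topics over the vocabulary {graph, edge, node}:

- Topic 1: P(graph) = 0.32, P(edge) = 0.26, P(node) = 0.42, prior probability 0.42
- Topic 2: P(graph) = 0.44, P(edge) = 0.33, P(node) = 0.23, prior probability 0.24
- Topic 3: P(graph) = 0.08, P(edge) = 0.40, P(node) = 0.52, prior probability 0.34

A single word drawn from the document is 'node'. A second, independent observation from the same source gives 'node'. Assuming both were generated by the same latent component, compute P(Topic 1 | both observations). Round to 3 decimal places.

0.415

Apply Bayes' rule: the posterior for each component is proportional to its prior times its likelihood at x.
Since both observations come from the same component, the likelihood for component k is f_k(x₁)·f_k(x₂).
  p_1 = [P(node | comp) = 0.42] × [0.42] = 0.1764
  p_2 = [P(node | comp) = 0.23] × [0.23] = 0.0529
  p_3 = [P(node | comp) = 0.52] × [0.52] = 0.2704
Weight by the priors:
  π_1·p_1 = 0.42 × 0.1764 = 0.074088
  π_2·p_2 = 0.24 × 0.0529 = 0.012696
  π_3·p_3 = 0.34 × 0.2704 = 0.091936
Marginal: 0.074088 + 0.012696 + 0.091936 = 0.17872
Responsibility of Topic 1: 0.074088 / 0.17872 ≈ 0.415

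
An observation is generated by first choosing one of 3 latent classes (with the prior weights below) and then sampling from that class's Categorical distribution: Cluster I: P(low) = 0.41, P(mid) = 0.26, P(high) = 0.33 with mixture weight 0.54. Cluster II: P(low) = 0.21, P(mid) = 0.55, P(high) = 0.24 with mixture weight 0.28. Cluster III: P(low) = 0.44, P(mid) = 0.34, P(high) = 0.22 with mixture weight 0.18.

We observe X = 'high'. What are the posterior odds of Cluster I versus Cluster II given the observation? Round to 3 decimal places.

Posterior odds = (P(Z=i) f_i(x)) / (P(Z=j) f_j(x)); the normalising sum cancels.
Component likelihoods at x = 'high':
  L_I = P(high | comp) = 0.33
  L_II = P(high | comp) = 0.24
  L_III = P(high | comp) = 0.22
Posterior odds = (P(Z=I)·L_I) / (P(Z=II)·L_II) = (0.54·0.33) / (0.28·0.24) = 0.1782 / 0.0672 ≈ 2.652

2.652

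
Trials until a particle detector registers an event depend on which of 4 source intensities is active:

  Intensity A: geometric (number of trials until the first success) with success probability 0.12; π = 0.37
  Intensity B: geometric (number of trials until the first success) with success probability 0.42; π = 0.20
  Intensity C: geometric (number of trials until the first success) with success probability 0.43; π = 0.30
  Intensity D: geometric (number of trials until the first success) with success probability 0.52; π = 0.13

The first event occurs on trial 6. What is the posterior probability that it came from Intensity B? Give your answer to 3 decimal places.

0.143

Posterior ∝ prior × likelihood, so P(k | x) ∝ π_k f_k(x); normalise over all components.
Geometric probabilities:
  p_A = 0.12·(1−0.12)^5 = 0.12·0.527732 = 0.0633278
  p_B = 0.42·(1−0.42)^5 = 0.42·0.0656357 = 0.027567
  p_C = 0.43·(1−0.43)^5 = 0.43·0.0601692 = 0.0258728
  p_D = 0.52·(1−0.52)^5 = 0.52·0.0254804 = 0.0132498
Unnormalised posteriors:
  π_A·p_A = 0.37 × 0.0633278 = 0.0234313
  π_B·p_B = 0.20 × 0.027567 = 0.0055134
  π_C·p_C = 0.30 × 0.0258728 = 0.00776183
  π_D·p_D = 0.13 × 0.0132498 = 0.00172247
Normaliser: 0.0234313 + 0.0055134 + 0.00776183 + 0.00172247 = 0.038429
P(Intensity B | x) = 0.0055134 / 0.038429 ≈ 0.143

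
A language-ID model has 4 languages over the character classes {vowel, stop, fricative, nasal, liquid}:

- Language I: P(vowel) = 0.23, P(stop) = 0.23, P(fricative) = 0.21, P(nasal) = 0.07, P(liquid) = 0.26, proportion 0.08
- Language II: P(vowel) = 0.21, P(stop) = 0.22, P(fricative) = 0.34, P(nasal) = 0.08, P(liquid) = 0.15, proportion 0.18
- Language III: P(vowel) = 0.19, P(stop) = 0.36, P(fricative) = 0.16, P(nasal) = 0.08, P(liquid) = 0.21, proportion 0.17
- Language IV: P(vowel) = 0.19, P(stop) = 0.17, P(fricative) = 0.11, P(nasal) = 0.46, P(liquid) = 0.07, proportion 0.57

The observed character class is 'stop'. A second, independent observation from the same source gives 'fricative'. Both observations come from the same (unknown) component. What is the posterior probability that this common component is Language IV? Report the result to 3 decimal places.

0.282

By Bayes' theorem, P(k | x) = P(Z=k) f_k(x) / Σ_j P(Z=j) f_j(x).
Since both observations come from the same component, the likelihood for component k is f_k(x₁)·f_k(x₂).
  L_I = [P(stop | comp) = 0.23] × [0.21] = 0.0483
  L_II = [P(stop | comp) = 0.22] × [0.34] = 0.0748
  L_III = [P(stop | comp) = 0.36] × [0.16] = 0.0576
  L_IV = [P(stop | comp) = 0.17] × [0.11] = 0.0187
Multiply by the mixture weights:
  P(Z=I)·L_I = 0.08 × 0.0483 = 0.003864
  P(Z=II)·L_II = 0.18 × 0.0748 = 0.013464
  P(Z=III)·L_III = 0.17 × 0.0576 = 0.009792
  P(Z=IV)·L_IV = 0.57 × 0.0187 = 0.010659
Marginal: 0.003864 + 0.013464 + 0.009792 + 0.010659 = 0.037779
So the posterior for Language IV is 0.010659 / 0.037779 ≈ 0.282.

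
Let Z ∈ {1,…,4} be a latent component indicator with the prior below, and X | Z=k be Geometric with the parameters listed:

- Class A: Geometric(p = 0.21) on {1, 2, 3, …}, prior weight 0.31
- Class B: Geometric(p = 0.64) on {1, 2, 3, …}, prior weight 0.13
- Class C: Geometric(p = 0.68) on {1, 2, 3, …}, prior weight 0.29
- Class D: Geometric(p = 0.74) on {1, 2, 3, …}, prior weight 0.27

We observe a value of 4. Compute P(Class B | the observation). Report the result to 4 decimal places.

Posterior ∝ prior × likelihood, so P(k | x) ∝ w_k f_k(x); normalise over all components.
Component likelihoods at x = 4:
  L_A = 0.21·(1−0.21)^3 = 0.21·0.493039 = 0.103538
  L_B = 0.64·(1−0.64)^3 = 0.64·0.046656 = 0.0298598
  L_C = 0.68·(1−0.68)^3 = 0.68·0.032768 = 0.0222822
  L_D = 0.74·(1−0.74)^3 = 0.74·0.017576 = 0.0130062
Prior × likelihood for each component:
  w_A·L_A = 0.31 × 0.103538 = 0.0320968
  w_B·L_B = 0.13 × 0.0298598 = 0.00388178
  w_C·L_C = 0.29 × 0.0222822 = 0.00646185
  w_D·L_D = 0.27 × 0.0130062 = 0.00351168
Denominator: 0.0320968 + 0.00388178 + 0.00646185 + 0.00351168 = 0.0459522
P(Class B | x) ≈ 0.0845

0.0845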